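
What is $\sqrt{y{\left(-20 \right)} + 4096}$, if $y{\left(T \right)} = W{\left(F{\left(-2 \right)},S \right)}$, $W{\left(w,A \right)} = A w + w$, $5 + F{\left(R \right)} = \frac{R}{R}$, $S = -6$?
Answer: $14 \sqrt{21} \approx 64.156$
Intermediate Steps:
$F{\left(R \right)} = -4$ ($F{\left(R \right)} = -5 + \frac{R}{R} = -5 + 1 = -4$)
$W{\left(w,A \right)} = w + A w$
$y{\left(T \right)} = 20$ ($y{\left(T \right)} = - 4 \left(1 - 6\right) = \left(-4\right) \left(-5\right) = 20$)
$\sqrt{y{\left(-20 \right)} + 4096} = \sqrt{20 + 4096} = \sqrt{4116} = 14 \sqrt{21}$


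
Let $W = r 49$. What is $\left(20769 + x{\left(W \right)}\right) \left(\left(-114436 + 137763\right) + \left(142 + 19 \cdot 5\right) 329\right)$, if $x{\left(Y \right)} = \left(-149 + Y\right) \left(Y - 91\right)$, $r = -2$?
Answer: $6832887600$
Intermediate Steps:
$W = -98$ ($W = \left(-2\right) 49 = -98$)
$x{\left(Y \right)} = \left(-149 + Y\right) \left(-91 + Y\right)$
$\left(20769 + x{\left(W \right)}\right) \left(\left(-114436 + 137763\right) + \left(142 + 19 \cdot 5\right) 329\right) = \left(20769 + \left(13559 + \left(-98\right)^{2} - -23520\right)\right) \left(\left(-114436 + 137763\right) + \left(142 + 19 \cdot 5\right) 329\right) = \left(20769 + \left(13559 + 9604 + 23520\right)\right) \left(23327 + \left(142 + 95\right) 329\right) = \left(20769 + 46683\right) \left(23327 + 237 \cdot 329\right) = 67452 \left(23327 + 77973\right) = 67452 \cdot 101300 = 6832887600$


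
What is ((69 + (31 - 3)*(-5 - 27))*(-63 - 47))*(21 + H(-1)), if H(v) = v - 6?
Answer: 1273580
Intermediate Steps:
H(v) = -6 + v
((69 + (31 - 3)*(-5 - 27))*(-63 - 47))*(21 + H(-1)) = ((69 + (31 - 3)*(-5 - 27))*(-63 - 47))*(21 + (-6 - 1)) = ((69 + 28*(-32))*(-110))*(21 - 7) = ((69 - 896)*(-110))*14 = -827*(-110)*14 = 90970*14 = 1273580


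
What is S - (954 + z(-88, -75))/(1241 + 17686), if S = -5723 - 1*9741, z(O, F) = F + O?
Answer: -292687919/18927 ≈ -15464.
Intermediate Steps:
S = -15464 (S = -5723 - 9741 = -15464)
S - (954 + z(-88, -75))/(1241 + 17686) = -15464 - (954 + (-75 - 88))/(1241 + 17686) = -15464 - (954 - 163)/18927 = -15464 - 791/18927 = -292687919/18927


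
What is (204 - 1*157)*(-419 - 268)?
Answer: -32289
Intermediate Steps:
(204 - 1*157)*(-419 - 268) = (204 - 157)*(-687) = 47*(-687) = -32289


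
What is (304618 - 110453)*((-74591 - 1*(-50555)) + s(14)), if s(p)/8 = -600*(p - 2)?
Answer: -15850853940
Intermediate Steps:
s(p) = 9600 - 4800*p (s(p) = 8*(-600*(p - 2)) = 8*(-600*(-2 + p)) = 8*(1200 - 600*p) = 9600 - 4800*p)
(304618 - 110453)*((-74591 - 1*(-50555)) + s(14)) = (304618 - 110453)*((-74591 - 1*(-50555)) + (9600 - 4800*14)) = 194165*((-74591 + 50555) + (9600 - 67200)) = 194165*(-24036 - 57600) = 194165*(-81636) = -15850853940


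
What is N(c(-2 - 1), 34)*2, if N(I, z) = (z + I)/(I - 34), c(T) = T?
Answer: -62/37 ≈ -1.6757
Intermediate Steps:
N(I, z) = (I + z)/(-34 + I)
N(c(-2 - 1), 34)*2 = (((-2 - 1) + 34)/(-34 + (-2 - 1)))*2 = ((-3 + 34)/(-34 - 3))*2 = (31/(-37))*2 = -1/37*31*2 = -31/37*2 = -62/37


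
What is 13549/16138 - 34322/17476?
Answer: -39638264/35253461 ≈ -1.1244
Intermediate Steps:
13549/16138 - 34322/17476 = 13549*(1/16138) - 34322*1/17476 = 13549/16138 - 17161/8738 = -39638264/35253461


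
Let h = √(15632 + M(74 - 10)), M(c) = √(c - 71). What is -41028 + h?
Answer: -41028 + √(15632 + I*√7) ≈ -40903.0 + 0.010581*I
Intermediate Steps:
M(c) = √(-71 + c)
h = √(15632 + I*√7) (h = √(15632 + √(-71 + (74 - 10))) = √(15632 + √(-71 + 64)) = √(15632 + √(-7)) = √(15632 + I*√7) ≈ 125.03 + 0.011*I)
-41028 + h = -41028 + √(15632 + I*√7)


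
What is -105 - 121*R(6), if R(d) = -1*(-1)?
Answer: -226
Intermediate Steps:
R(d) = 1
-105 - 121*R(6) = -105 - 121*1 = -105 - 121 = -226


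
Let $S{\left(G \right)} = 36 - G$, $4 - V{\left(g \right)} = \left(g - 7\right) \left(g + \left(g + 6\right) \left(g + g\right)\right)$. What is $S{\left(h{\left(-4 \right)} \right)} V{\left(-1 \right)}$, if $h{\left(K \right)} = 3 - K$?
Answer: $-2436$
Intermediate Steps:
$V{\left(g \right)} = 4 - \left(-7 + g\right) \left(g + 2 g \left(6 + g\right)\right)$ ($V{\left(g \right)} = 4 - \left(g - 7\right) \left(g + \left(g + 6\right) \left(g + g\right)\right) = 4 - \left(-7 + g\right) \left(g + \left(6 + g\right) 2 g\right) = 4 - \left(-7 + g\right) \left(g + 2 g \left(6 + g\right)\right)$)
$S{\left(h{\left(-4 \right)} \right)} V{\left(-1 \right)} = \left(36 - \left(3 - -4\right)\right) \left(4 + \left(-1\right)^{2} - 2 \left(-1\right)^{3} + 91 \left(-1\right)\right) = \left(36 - \left(3 + 4\right)\right) \left(4 + 1 - -2 - 91\right) = \left(36 - 7\right) \left(4 + 1 + 2 - 91\right) = \left(36 - 7\right) \left(-84\right) = 29 \left(-84\right) = -2436$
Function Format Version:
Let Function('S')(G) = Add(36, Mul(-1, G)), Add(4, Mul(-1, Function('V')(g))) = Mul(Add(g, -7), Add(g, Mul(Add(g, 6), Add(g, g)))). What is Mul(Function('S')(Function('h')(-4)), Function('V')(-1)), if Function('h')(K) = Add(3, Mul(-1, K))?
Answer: -2436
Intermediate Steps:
Function('V')(g) = Add(4, Mul(-1, Add(-7, g), Add(g, Mul(2, g, Add(6, g))))) (Function('V')(g) = Add(4, Mul(-1, Mul(Add(g, -7), Add(g, Mul(Add(g, 6), Add(g, g)))))) = Add(4, Mul(-1, Mul(Add(-7, g), Add(g, Mul(Add(6, g), Mul(2, g)))))) = Add(4, Mul(-1, Mul(Add(-7, g), Add(g, Mul(2, g, Add(6, g)))))) = Add(4, Mul(-1, Add(-7, g), Add(g, Mul(2, g, Add(6, g))))))
Mul(Function('S')(Function('h')(-4)), Function('V')(-1)) = Mul(Add(36, Mul(-1, Add(3, Mul(-1, -4)))), Add(4, Pow(-1, 2), Mul(-2, Pow(-1, 3)), Mul(91, -1))) = Mul(Add(36, Mul(-1, Add(3, 4))), Add(4, 1, Mul(-2, -1), -91)) = Mul(Add(36, Mul(-1, 7)), Add(4, 1, 2, -91)) = Mul(Add(36, -7), -84) = Mul(29, -84) = -2436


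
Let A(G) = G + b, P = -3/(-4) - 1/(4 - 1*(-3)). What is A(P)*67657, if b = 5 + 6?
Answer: 21988525/28 ≈ 7.8530e+5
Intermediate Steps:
b = 11
P = 17/28 (P = -3*(-1/4) - 1/(4 + 3) = 3/4 - 1/7 = 17/28 ≈ 0.60714)
A(G) = 11 + G (A(G) = G + 11 = 11 + G)
A(P)*67657 = (11 + 17/28)*67657 = (325/28)*67657 = 21988525/28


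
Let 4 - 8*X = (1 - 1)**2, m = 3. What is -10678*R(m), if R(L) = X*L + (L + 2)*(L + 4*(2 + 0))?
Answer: -603307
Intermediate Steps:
X = 1/2 (X = 1/2 - (1 - 1)**2/8 = 1/2 - 1/8*0**2 = 1/2 - 1/8*0 = 1/2 + 0 = 1/2 ≈ 0.50000)
R(L) = L/2 + (2 + L)*(8 + L) (R(L) = L/2 + (L + 2)*(L + 4*(2 + 0)) = L/2 + (2 + L)*(L + 4*2) = L/2 + (2 + L)*(L + 8) = L/2 + (2 + L)*(8 + L))
-10678*R(m) = -10678*(16 + 3**2 + (21/2)*3) = -10678*(16 + 9 + 63/2) = -10678*113/2 = -603307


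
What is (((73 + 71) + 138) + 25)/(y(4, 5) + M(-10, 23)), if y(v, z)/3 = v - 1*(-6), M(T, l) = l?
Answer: 307/53 ≈ 5.7924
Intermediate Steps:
y(v, z) = 18 + 3*v (y(v, z) = 3*(v - 1*(-6)) = 3*(v + 6) = 3*(6 + v) = 18 + 3*v)
(((73 + 71) + 138) + 25)/(y(4, 5) + M(-10, 23)) = (((73 + 71) + 138) + 25)/((18 + 3*4) + 23) = ((144 + 138) + 25)/((18 + 12) + 23) = (282 + 25)/(30 + 23) = 307/53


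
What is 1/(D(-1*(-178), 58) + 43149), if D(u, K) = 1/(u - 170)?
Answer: 8/345193 ≈ 2.3175e-5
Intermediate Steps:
D(u, K) = 1/(-170 + u)
1/(D(-1*(-178), 58) + 43149) = 1/(1/(-170 - 1*(-178)) + 43149) = 1/(1/(-170 + 178) + 43149) = 1/(1/8 + 43149) = 1/(⅛ + 43149) = 1/(345193/8) = 8/345193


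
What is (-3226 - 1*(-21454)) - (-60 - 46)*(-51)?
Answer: 12822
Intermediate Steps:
(-3226 - 1*(-21454)) - (-60 - 46)*(-51) = (-3226 + 21454) - (-106)*(-51) = 18228 - 1*5406 = 18228 - 5406 = 12822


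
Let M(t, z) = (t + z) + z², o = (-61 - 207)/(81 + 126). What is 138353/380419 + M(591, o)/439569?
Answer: 15476516880754/42397792274331 ≈ 0.36503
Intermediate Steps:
o = -268/207 ≈ -1.2947
M(t, z) = t + z + z²
138353/380419 + M(591, o)/439569 = 138353/380419 + (591 - 268/207 + (-268/207)²)/439569 = 138353*(1/380419) + (591 - 268/207 + 71824/42849)*(1/439569) = 138353/380419 + (25340107/42849)*(1/439569) = 138353/380419 + 1949239/1448853237 = 15476516880754/42397792274331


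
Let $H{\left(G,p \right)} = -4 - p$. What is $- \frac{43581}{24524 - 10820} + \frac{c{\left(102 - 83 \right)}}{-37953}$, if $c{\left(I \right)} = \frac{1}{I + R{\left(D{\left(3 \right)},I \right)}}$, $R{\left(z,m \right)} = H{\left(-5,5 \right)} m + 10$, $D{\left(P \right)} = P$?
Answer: $- \frac{39145367117}{12309220584} \approx -3.1802$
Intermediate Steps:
$R{\left(z,m \right)} = 10 - 9 m$ ($R{\left(z,m \right)} = \left(-4 - 5\right) m + 10 = - 9 m + 10 = 10 - 9 m$)
$c{\left(I \right)} = \frac{1}{10 - 8 I}$ ($c{\left(I \right)} = \frac{1}{I - \left(-10 + 9 I\right)} = \frac{1}{10 - 8 I}$)
$- \frac{43581}{24524 - 10820} + \frac{c{\left(102 - 83 \right)}}{-37953} = - \frac{43581}{24524 - 10820} + \frac{\left(-1\right) \frac{1}{-10 + 8 \left(102 - 83\right)}}{-37953} = - \frac{43581}{13704} + - \frac{1}{-10 + 8 \cdot 19} \left(- \frac{1}{37953}\right) = \left(-43581\right) \frac{1}{13704} + - \frac{1}{-10 + 152} \left(- \frac{1}{37953}\right) = - \frac{14527}{4568} + - \frac{1}{142} \left(- \frac{1}{37953}\right) = - \frac{14527}{4568} + \left(-1\right) \frac{1}{142} \left(- \frac{1}{37953}\right) = - \frac{14527}{4568} - - \frac{1}{5389326} = - \frac{14527}{4568} + \frac{1}{5389326} = - \frac{39145367117}{12309220584}$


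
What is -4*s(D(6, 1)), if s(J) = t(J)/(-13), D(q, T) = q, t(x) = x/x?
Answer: 4/13 ≈ 0.30769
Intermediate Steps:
t(x) = 1
s(J) = -1/13 (s(J) = 1/(-13) = 1*(-1/13) = -1/13)
-4*s(D(6, 1)) = -4*(-1/13) = 4/13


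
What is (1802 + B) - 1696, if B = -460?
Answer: -354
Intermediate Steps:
(1802 + B) - 1696 = (1802 - 460) - 1696 = 1342 - 1696 = -354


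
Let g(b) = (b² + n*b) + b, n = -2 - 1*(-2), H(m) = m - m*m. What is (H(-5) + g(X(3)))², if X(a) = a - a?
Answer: 900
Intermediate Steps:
H(m) = m - m²
n = 0 (n = -2 + 2 = 0)
X(a) = 0
g(b) = b + b² (g(b) = (b² + 0*b) + b = (b² + 0) + b = b² + b = b + b²)
(H(-5) + g(X(3)))² = (-5*(1 - 1*(-5)) + 0*(1 + 0))² = (-5*(1 + 5) + 0*1)² = (-5*6 + 0)² = (-30 + 0)² = (-30)² = 900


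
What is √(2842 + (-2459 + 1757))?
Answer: 2*√535 ≈ 46.260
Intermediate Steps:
√(2842 + (-2459 + 1757)) = √(2842 - 702) = √2140 = 2*√535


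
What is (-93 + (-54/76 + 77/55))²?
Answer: 307616521/36100 ≈ 8521.2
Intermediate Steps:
(-93 + (-54/76 + 77/55))² = (-93 + (-54*1/76 + 77*(1/55)))² = (-93 + (-27/38 + 7/5))² = (-93 + 131/190)² = (-17539/190)² = 307616521/36100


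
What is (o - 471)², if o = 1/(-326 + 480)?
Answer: 5261036089/23716 ≈ 2.2184e+5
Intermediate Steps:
o = 1/154 ≈ 0.0064935
(o - 471)² = (1/154 - 471)² = (-72533/154)² = 5261036089/23716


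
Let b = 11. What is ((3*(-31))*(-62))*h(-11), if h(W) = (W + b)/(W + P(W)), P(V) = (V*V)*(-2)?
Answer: 0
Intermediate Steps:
P(V) = -2*V² (P(V) = V²*(-2) = -2*V²)
h(W) = (11 + W)/(W - 2*W²) (h(W) = (W + 11)/(W - 2*W²) = (11 + W)/(W - 2*W²))
((3*(-31))*(-62))*h(-11) = ((3*(-31))*(-62))*((-11 - 1*(-11))/((-11)*(-1 + 2*(-11)))) = (-93*(-62))*(-(-11 + 11)/(11*(-1 - 22))) = 5766*(-1/11*0/(-23)) = 5766*(-1/11*(-1/23)*0) = 5766*0 = 0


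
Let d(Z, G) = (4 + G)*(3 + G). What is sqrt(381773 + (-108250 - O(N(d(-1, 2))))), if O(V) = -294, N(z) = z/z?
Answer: sqrt(273817) ≈ 523.28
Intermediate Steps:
d(Z, G) = (3 + G)*(4 + G)
N(z) = 1
sqrt(381773 + (-108250 - O(N(d(-1, 2))))) = sqrt(381773 + (-108250 - 1*(-294))) = sqrt(381773 + (-108250 + 294)) = sqrt(381773 - 107956) = sqrt(273817)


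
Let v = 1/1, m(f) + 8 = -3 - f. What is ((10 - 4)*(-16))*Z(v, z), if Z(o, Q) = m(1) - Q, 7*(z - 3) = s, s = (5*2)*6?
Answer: 15840/7 ≈ 2262.9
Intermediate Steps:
m(f) = -11 - f (m(f) = -8 + (-3 - f) = -11 - f)
v = 1
s = 60 (s = 10*6 = 60)
z = 81/7 (z = 3 + (1/7)*60 = 3 + 60/7 = 81/7 ≈ 11.571)
Z(o, Q) = -12 - Q (Z(o, Q) = (-11 - 1*1) - Q = (-11 - 1) - Q = -12 - Q)
((10 - 4)*(-16))*Z(v, z) = ((10 - 4)*(-16))*(-12 - 1*81/7) = (6*(-16))*(-12 - 81/7) = -96*(-165/7) = 15840/7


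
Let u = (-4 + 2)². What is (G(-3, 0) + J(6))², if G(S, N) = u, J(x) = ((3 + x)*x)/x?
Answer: 169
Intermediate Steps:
J(x) = 3 + x (J(x) = (x*(3 + x))/x = 3 + x)
u = 4 (u = (-2)² = 4)
G(S, N) = 4
(G(-3, 0) + J(6))² = (4 + (3 + 6))² = (4 + 9)² = 13² = 169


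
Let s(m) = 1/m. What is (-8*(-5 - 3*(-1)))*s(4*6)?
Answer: ⅔ ≈ 0.66667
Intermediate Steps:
(-8*(-5 - 3*(-1)))*s(4*6) = (-8*(-5 - 3*(-1)))/((4*6)) = -8*(-5 + 3)/24 = -8*(-2)*(1/24) = 16*(1/24) = ⅔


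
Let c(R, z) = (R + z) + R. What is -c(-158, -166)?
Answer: 482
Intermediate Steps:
c(R, z) = z + 2*R
-c(-158, -166) = -(-166 + 2*(-158)) = -(-166 - 316) = -1*(-482) = 482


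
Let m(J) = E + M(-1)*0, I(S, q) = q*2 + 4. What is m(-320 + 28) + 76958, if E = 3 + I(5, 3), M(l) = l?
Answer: 76971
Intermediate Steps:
I(S, q) = 4 + 2*q (I(S, q) = 2*q + 4 = 4 + 2*q)
E = 13 (E = 3 + (4 + 2*3) = 3 + (4 + 6) = 3 + 10 = 13)
m(J) = 13 (m(J) = 13 - 1*0 = 13 + 0 = 13)
m(-320 + 28) + 76958 = 13 + 76958 = 76971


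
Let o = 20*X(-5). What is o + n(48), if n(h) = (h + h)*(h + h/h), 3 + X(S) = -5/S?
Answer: 4664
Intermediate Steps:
X(S) = -3 - 5/S
n(h) = 2*h*(1 + h) (n(h) = (2*h)*(h + 1) = (2*h)*(1 + h) = 2*h*(1 + h))
o = -40 (o = 20*(-3 - 5/(-5)) = 20*(-3 - 5*(-1/5)) = 20*(-3 + 1) = 20*(-2) = -40)
o + n(48) = -40 + 2*48*(1 + 48) = -40 + 2*48*49 = -40 + 4704 = 4664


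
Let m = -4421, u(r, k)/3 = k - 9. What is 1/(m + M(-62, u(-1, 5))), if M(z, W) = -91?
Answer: -1/4512 ≈ -0.00022163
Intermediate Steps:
u(r, k) = -27 + 3*k (u(r, k) = 3*(k - 9) = 3*(-9 + k) = -27 + 3*k)
1/(m + M(-62, u(-1, 5))) = 1/(-4421 - 91) = 1/(-4512) = -1/4512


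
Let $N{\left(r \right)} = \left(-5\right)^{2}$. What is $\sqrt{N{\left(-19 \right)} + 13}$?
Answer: $\sqrt{38} \approx 6.1644$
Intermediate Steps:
$N{\left(r \right)} = 25$
$\sqrt{N{\left(-19 \right)} + 13} = \sqrt{25 + 13} = \sqrt{38}$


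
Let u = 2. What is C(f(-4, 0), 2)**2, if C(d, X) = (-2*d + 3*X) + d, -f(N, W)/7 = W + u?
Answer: 400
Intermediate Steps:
f(N, W) = -14 - 7*W (f(N, W) = -7*(W + 2) = -7*(2 + W) = -14 - 7*W)
C(d, X) = -d + 3*X
C(f(-4, 0), 2)**2 = (-(-14 - 7*0) + 3*2)**2 = (-(-14 + 0) + 6)**2 = (-1*(-14) + 6)**2 = (14 + 6)**2 = 20**2 = 400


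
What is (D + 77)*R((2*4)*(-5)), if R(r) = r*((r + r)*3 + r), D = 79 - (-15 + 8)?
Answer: 1825600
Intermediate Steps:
D = 86 (D = 79 - 1*(-7) = 79 + 7 = 86)
R(r) = 7*r² (R(r) = r*((2*r)*3 + r) = r*(6*r + r) = r*(7*r) = 7*r²)
(D + 77)*R((2*4)*(-5)) = (86 + 77)*(7*((2*4)*(-5))²) = 163*(7*(8*(-5))²) = 163*(7*(-40)²) = 163*(7*1600) = 163*11200 = 1825600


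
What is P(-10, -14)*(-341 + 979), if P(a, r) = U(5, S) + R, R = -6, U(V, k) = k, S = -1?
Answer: -4466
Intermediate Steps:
P(a, r) = -7 (P(a, r) = -1 - 6 = -7)
P(-10, -14)*(-341 + 979) = -7*(-341 + 979) = -7*638 = -4466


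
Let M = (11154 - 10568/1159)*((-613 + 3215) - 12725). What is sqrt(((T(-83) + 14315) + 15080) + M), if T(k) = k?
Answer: I*sqrt(151509102446654)/1159 ≈ 10620.0*I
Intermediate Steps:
M = -130757960914/1159 (M = (11154 - 10568*1/1159)*(2602 - 12725) = (11154 - 10568/1159)*(-10123) = (12916918/1159)*(-10123) = -130757960914/1159 ≈ -1.1282e+8)
sqrt(((T(-83) + 14315) + 15080) + M) = sqrt(((-83 + 14315) + 15080) - 130757960914/1159) = sqrt((14232 + 15080) - 130757960914/1159) = sqrt(29312 - 130757960914/1159) = sqrt(-130723988306/1159) = I*sqrt(151509102446654)/1159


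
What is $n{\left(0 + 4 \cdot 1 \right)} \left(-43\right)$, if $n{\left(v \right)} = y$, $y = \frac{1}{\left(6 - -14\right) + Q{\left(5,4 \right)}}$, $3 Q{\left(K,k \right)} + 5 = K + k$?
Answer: $- \frac{129}{64} \approx -2.0156$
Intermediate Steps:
$Q{\left(K,k \right)} = - \frac{5}{3} + \frac{K}{3} + \frac{k}{3}$ ($Q{\left(K,k \right)} = - \frac{5}{3} + \frac{K + k}{3} = - \frac{5}{3} + \left(\frac{K}{3} + \frac{k}{3}\right) = - \frac{5}{3} + \frac{K}{3} + \frac{k}{3}$)
$y = \frac{3}{64}$ ($y = \frac{1}{\left(6 - -14\right) + \left(- \frac{5}{3} + \frac{1}{3} \cdot 5 + \frac{1}{3} \cdot 4\right)} = \frac{1}{\left(6 + 14\right) + \left(- \frac{5}{3} + \frac{5}{3} + \frac{4}{3}\right)} = \frac{1}{20 + \frac{4}{3}} = \frac{1}{\frac{64}{3}} = \frac{3}{64} \approx 0.046875$)
$n{\left(v \right)} = \frac{3}{64}$
$n{\left(0 + 4 \cdot 1 \right)} \left(-43\right) = \frac{3}{64} \left(-43\right) = - \frac{129}{64}$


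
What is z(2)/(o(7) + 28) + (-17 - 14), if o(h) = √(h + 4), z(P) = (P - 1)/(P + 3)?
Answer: -119787/3865 - √11/3865 ≈ -30.994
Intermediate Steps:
z(P) = (-1 + P)/(3 + P)
o(h) = √(4 + h)
z(2)/(o(7) + 28) + (-17 - 14) = ((-1 + 2)/(3 + 2))/(√(4 + 7) + 28) + (-17 - 14) = (1/5)/(√11 + 28) - 31 = ((⅕)*1)/(28 + √11) - 31 = 1/(5*(28 + √11)) - 31 = -31 + 1/(5*(28 + √11))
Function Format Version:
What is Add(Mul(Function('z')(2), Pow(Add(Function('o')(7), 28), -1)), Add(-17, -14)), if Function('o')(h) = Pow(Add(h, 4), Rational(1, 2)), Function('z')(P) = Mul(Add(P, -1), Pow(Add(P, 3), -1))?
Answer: Add(Rational(-119787, 3865), Mul(Rational(-1, 3865), Pow(11, Rational(1, 2)))) ≈ -30.994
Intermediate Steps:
Function('z')(P) = Mul(Pow(Add(3, P), -1), Add(-1, P)) (Function('z')(P) = Mul(Add(-1, P), Pow(Add(3, P), -1)) = Mul(Pow(Add(3, P), -1), Add(-1, P)))
Function('o')(h) = Pow(Add(4, h), Rational(1, 2))
Add(Mul(Function('z')(2), Pow(Add(Function('o')(7), 28), -1)), Add(-17, -14)) = Add(Mul(Mul(Pow(Add(3, 2), -1), Add(-1, 2)), Pow(Add(Pow(Add(4, 7), Rational(1, 2)), 28), -1)), Add(-17, -14)) = Add(Mul(Mul(Pow(5, -1), 1), Pow(Add(Pow(11, Rational(1, 2)), 28), -1)), -31) = Add(Mul(Mul(Rational(1, 5), 1), Pow(Add(28, Pow(11, Rational(1, 2))), -1)), -31) = Add(Mul(Rational(1, 5), Pow(Add(28, Pow(11, Rational(1, 2))), -1)), -31) = Add(-31, Mul(Rational(1, 5), Pow(Add(28, Pow(11, Rational(1, 2))), -1)))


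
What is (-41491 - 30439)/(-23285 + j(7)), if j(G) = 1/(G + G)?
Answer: 1007020/325989 ≈ 3.0891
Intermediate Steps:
j(G) = 1/(2*G)
(-41491 - 30439)/(-23285 + j(7)) = (-41491 - 30439)/(-23285 + (½)/7) = -71930/(-23285 + (½)*(⅐)) = -71930/(-23285 + 1/14) = -71930/(-325989/14) = -71930*(-14/325989) = 1007020/325989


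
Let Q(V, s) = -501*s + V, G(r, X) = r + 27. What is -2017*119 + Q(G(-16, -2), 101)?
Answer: -290613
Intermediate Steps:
G(r, X) = 27 + r
Q(V, s) = V - 501*s
-2017*119 + Q(G(-16, -2), 101) = -2017*119 + ((27 - 16) - 501*101) = -240023 + (11 - 50601) = -240023 - 50590 = -290613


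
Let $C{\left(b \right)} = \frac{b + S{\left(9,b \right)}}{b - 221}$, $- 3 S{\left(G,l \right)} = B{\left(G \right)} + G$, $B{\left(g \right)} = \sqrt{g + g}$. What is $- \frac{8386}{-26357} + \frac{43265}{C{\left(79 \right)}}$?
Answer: $- \frac{6153226714198}{76092659} - \frac{3071815 \sqrt{2}}{2887} \approx -82370.0$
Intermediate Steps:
$B{\left(g \right)} = \sqrt{2} \sqrt{g}$ ($B{\left(g \right)} = \sqrt{2 g} = \sqrt{2} \sqrt{g}$)
$S{\left(G,l \right)} = - \frac{G}{3} - \frac{\sqrt{2} \sqrt{G}}{3}$ ($S{\left(G,l \right)} = - \frac{\sqrt{2} \sqrt{G} + G}{3} = - \frac{G + \sqrt{2} \sqrt{G}}{3} = - \frac{G}{3} - \frac{\sqrt{2} \sqrt{G}}{3}$)
$C{\left(b \right)} = \frac{-3 + b - \sqrt{2}}{-221 + b}$ ($C{\left(b \right)} = \frac{b - \left(3 + \frac{\sqrt{2} \sqrt{9}}{3}\right)}{b - 221} = \frac{b - \left(3 + \frac{1}{3} \sqrt{2} \cdot 3\right)}{-221 + b} = \frac{b - \left(3 + \sqrt{2}\right)}{-221 + b} = \frac{-3 + b - \sqrt{2}}{-221 + b}$)
$- \frac{8386}{-26357} + \frac{43265}{C{\left(79 \right)}} = - \frac{8386}{-26357} + \frac{43265}{\frac{1}{-221 + 79} \left(-3 + 79 - \sqrt{2}\right)} = \left(-8386\right) \left(- \frac{1}{26357}\right) + \frac{43265}{\frac{1}{-142} \left(76 - \sqrt{2}\right)} = \frac{8386}{26357} + \frac{43265}{\left(- \frac{1}{142}\right) \left(76 - \sqrt{2}\right)} = \frac{8386}{26357} + \frac{43265}{- \frac{38}{71} + \frac{\sqrt{2}}{142}}$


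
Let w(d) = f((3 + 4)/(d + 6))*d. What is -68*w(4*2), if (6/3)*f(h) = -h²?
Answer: 68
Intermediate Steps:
f(h) = -h²/2 (f(h) = (-h²)/2 = -h²/2)
w(d) = -49*d/(2*(6 + d)²) (w(d) = (-(3 + 4)²/(d + 6)²/2)*d = (-49/(6 + d)²/2)*d = (-49/(2*(6 + d)²))*d = -49*d/(2*(6 + d)²))
-68*w(4*2) = -68*(-49*4*2/(2*(6 + 4*2)²)) = -68*(-49/2*8/(6 + 8)²) = -68*(-49/2*8/14²) = -68*(-49/2*8*1/196) = -68*(-1) = -1*(-68) = 68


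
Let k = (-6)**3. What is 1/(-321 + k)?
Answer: -1/537 ≈ -0.0018622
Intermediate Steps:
k = -216
1/(-321 + k) = 1/(-321 - 216) = 1/(-537) = -1/537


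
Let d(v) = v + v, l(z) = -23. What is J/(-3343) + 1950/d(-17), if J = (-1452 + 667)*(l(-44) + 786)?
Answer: 6922810/56831 ≈ 121.81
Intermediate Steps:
d(v) = 2*v
J = -598955 (J = (-1452 + 667)*(-23 + 786) = -785*763 = -598955)
J/(-3343) + 1950/d(-17) = -598955/(-3343) + 1950/((2*(-17))) = -598955*(-1/3343) + 1950/(-34) = 598955/3343 + 1950*(-1/34) = 598955/3343 - 975/17 = 6922810/56831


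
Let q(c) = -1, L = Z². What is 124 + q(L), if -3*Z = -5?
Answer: 123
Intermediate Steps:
Z = 5/3 (Z = -⅓*(-5) = 5/3 ≈ 1.6667)
L = 25/9 (L = (5/3)² = 25/9 ≈ 2.7778)
124 + q(L) = 124 - 1 = 123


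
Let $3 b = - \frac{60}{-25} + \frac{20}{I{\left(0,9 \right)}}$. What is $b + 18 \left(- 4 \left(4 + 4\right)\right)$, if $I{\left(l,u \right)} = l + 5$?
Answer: $- \frac{8608}{15} \approx -573.87$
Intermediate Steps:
$I{\left(l,u \right)} = 5 + l$
$b = \frac{32}{15}$ ($b = \frac{- \frac{60}{-25} + \frac{20}{5 + 0}}{3} = \frac{\left(-60\right) \left(- \frac{1}{25}\right) + \frac{20}{5}}{3} = \frac{\frac{12}{5} + 20 \cdot \frac{1}{5}}{3} = \frac{\frac{12}{5} + 4}{3} = \frac{1}{3} \cdot \frac{32}{5} = \frac{32}{15} \approx 2.1333$)
$b + 18 \left(- 4 \left(4 + 4\right)\right) = \frac{32}{15} + 18 \left(- 4 \left(4 + 4\right)\right) = \frac{32}{15} + 18 \left(\left(-4\right) 8\right) = \frac{32}{15} + 18 \left(-32\right) = \frac{32}{15} - 576 = - \frac{8608}{15}$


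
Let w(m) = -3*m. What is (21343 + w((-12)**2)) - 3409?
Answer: 17502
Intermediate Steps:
(21343 + w((-12)**2)) - 3409 = (21343 - 3*(-12)**2) - 3409 = (21343 - 3*144) - 3409 = (21343 - 432) - 3409 = 20911 - 3409 = 17502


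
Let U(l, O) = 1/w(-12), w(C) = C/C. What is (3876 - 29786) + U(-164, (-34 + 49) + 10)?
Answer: -25909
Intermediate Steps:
w(C) = 1
U(l, O) = 1 (U(l, O) = 1/1 = 1)
(3876 - 29786) + U(-164, (-34 + 49) + 10) = (3876 - 29786) + 1 = -25910 + 1 = -25909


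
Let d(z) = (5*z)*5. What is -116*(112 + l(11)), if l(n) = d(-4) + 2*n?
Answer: -3944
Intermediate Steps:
d(z) = 25*z
l(n) = -100 + 2*n (l(n) = 25*(-4) + 2*n = -100 + 2*n)
-116*(112 + l(11)) = -116*(112 + (-100 + 2*11)) = -116*(112 + (-100 + 22)) = -116*(112 - 78) = -116*34 = -3944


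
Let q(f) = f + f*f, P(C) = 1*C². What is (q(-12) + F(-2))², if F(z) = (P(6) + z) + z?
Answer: 26896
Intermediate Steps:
P(C) = C²
F(z) = 36 + 2*z (F(z) = (6² + z) + z = (36 + z) + z = 36 + 2*z)
q(f) = f + f²
(q(-12) + F(-2))² = (-12*(1 - 12) + (36 + 2*(-2)))² = (-12*(-11) + (36 - 4))² = (132 + 32)² = 164² = 26896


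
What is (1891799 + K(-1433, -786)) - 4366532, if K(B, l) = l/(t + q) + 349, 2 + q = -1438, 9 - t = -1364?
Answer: -165782942/67 ≈ -2.4744e+6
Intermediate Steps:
t = 1373 (t = 9 - 1*(-1364) = 9 + 1364 = 1373)
q = -1440 (q = -2 - 1438 = -1440)
K(B, l) = 349 - l/67 (K(B, l) = l/(1373 - 1440) + 349 = l/(-67) + 349 = -l/67 + 349 = 349 - l/67)
(1891799 + K(-1433, -786)) - 4366532 = (1891799 + (349 - 1/67*(-786))) - 4366532 = (1891799 + (349 + 786/67)) - 4366532 = (1891799 + 24169/67) - 4366532 = 126774702/67 - 4366532 = -165782942/67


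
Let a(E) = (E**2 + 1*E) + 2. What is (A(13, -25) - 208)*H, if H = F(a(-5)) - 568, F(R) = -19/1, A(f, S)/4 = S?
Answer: 180796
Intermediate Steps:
A(f, S) = 4*S
a(E) = 2 + E + E**2 (a(E) = (E**2 + E) + 2 = (E + E**2) + 2 = 2 + E + E**2)
F(R) = -19 (F(R) = -19*1 = -19)
H = -587 (H = -19 - 568 = -587)
(A(13, -25) - 208)*H = (4*(-25) - 208)*(-587) = (-100 - 208)*(-587) = -308*(-587) = 180796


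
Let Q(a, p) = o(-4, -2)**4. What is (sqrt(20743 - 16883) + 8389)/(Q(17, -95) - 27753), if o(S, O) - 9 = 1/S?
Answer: -2147584/5604143 - 512*sqrt(965)/5604143 ≈ -0.38605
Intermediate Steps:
o(S, O) = 9 + 1/S
Q(a, p) = 1500625/256 (Q(a, p) = (9 + 1/(-4))**4 = (9 - 1/4)**4 = (35/4)**4 = 1500625/256)
(sqrt(20743 - 16883) + 8389)/(Q(17, -95) - 27753) = (sqrt(20743 - 16883) + 8389)/(1500625/256 - 27753) = (sqrt(3860) + 8389)/(-5604143/256) = (2*sqrt(965) + 8389)*(-256/5604143) = (8389 + 2*sqrt(965))*(-256/5604143) = -2147584/5604143 - 512*sqrt(965)/5604143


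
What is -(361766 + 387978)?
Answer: -749744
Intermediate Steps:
-(361766 + 387978) = -1*749744 = -749744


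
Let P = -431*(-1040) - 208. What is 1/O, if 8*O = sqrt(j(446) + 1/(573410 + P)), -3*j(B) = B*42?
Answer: -8*I*sqrt(6514638432447374)/6377883847 ≈ -0.10124*I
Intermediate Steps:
P = 448032 (P = 448240 - 208 = 448032)
j(B) = -14*B (j(B) = -B*42/3 = -14*B)
O = I*sqrt(6514638432447374)/8171536 (O = sqrt(-14*446 + 1/(573410 + 448032))/8 = sqrt(-6244 + 1/1021442)/8 = sqrt(-6377883847/1021442)/8 = (I*sqrt(6514638432447374)/1021442)/8 = I*sqrt(6514638432447374)/8171536 ≈ 9.8774*I)
1/O = 1/(I*sqrt(6514638432447374)/8171536) = -8*I*sqrt(6514638432447374)/6377883847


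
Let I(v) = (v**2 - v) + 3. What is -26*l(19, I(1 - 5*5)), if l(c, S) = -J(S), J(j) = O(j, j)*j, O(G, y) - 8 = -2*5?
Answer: -31356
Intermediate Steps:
O(G, y) = -2 (O(G, y) = 8 - 2*5 = 8 - 10 = -2)
J(j) = -2*j
I(v) = 3 + v**2 - v
l(c, S) = 2*S (l(c, S) = -(-2)*S = 2*S)
-26*l(19, I(1 - 5*5)) = -52*(3 + (1 - 5*5)**2 - (1 - 5*5)) = -52*(3 + (1 - 25)**2 - (1 - 25)) = -52*(3 + (-24)**2 - 1*(-24)) = -52*(3 + 576 + 24) = -52*603 = -26*1206 = -31356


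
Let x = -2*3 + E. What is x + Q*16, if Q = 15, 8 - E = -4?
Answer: 246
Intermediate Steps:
E = 12 (E = 8 - 1*(-4) = 8 + 4 = 12)
x = 6 (x = -2*3 + 12 = -6 + 12 = 6)
x + Q*16 = 6 + 15*16 = 6 + 240 = 246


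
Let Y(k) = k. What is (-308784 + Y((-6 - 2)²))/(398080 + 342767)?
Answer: -308720/740847 ≈ -0.41671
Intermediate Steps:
(-308784 + Y((-6 - 2)²))/(398080 + 342767) = (-308784 + (-6 - 2)²)/(398080 + 342767) = (-308784 + (-8)²)/740847 = (-308784 + 64)*(1/740847) = -308720*1/740847 = -308720/740847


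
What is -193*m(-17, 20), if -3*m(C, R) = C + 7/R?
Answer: -21423/20 ≈ -1071.2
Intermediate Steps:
m(C, R) = -7/(3*R) - C/3 (m(C, R) = -(C + 7/R)/3 = -7/(3*R) - C/3)
-193*m(-17, 20) = -193*(-7 - 1*(-17)*20)/(3*20) = -193*(-7 + 340)/(3*20) = -193*333/(3*20) = -193*111/20 = -21423/20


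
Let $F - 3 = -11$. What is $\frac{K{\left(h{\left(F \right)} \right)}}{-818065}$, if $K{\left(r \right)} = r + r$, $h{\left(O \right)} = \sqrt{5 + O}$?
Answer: $- \frac{2 i \sqrt{3}}{818065} \approx - 4.2345 \cdot 10^{-6} i$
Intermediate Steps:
$F = -8$ ($F = 3 - 11 = -8$)
$K{\left(r \right)} = 2 r$
$\frac{K{\left(h{\left(F \right)} \right)}}{-818065} = \frac{2 \sqrt{5 - 8}}{-818065} = 2 \sqrt{-3} \left(- \frac{1}{818065}\right) = 2 i \sqrt{3} \left(- \frac{1}{818065}\right) = - \frac{2 i \sqrt{3}}{818065}$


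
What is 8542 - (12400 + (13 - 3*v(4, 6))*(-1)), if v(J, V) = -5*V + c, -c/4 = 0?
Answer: -3755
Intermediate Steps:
c = 0 (c = -4*0 = 0)
v(J, V) = -5*V (v(J, V) = -5*V + 0 = -5*V)
8542 - (12400 + (13 - 3*v(4, 6))*(-1)) = 8542 - (12400 + (13 - (-15)*6)*(-1)) = 8542 - (12400 + (13 - 3*(-30))*(-1)) = 8542 - (12400 + (13 + 90)*(-1)) = 8542 - (12400 + 103*(-1)) = 8542 - (12400 - 103) = 8542 - 1*12297 = 8542 - 12297 = -3755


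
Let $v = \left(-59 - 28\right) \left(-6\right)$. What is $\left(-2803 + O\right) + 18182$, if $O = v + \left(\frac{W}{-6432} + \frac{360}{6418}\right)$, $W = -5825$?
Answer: $\frac{328221069673}{20640288} \approx 15902.0$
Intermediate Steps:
$v = 522$ ($v = \left(-87\right) \left(-6\right) = 522$)
$O = \frac{10794080521}{20640288}$ ($O = 522 + \left(- \frac{5825}{-6432} + \frac{360}{6418}\right) = 522 + \left(\left(-5825\right) \left(- \frac{1}{6432}\right) + 360 \cdot \frac{1}{6418}\right) = 522 + \left(\frac{5825}{6432} + \frac{180}{3209}\right) = 522 + \frac{19850185}{20640288} = \frac{10794080521}{20640288} \approx 522.96$)
$\left(-2803 + O\right) + 18182 = \left(-2803 + \frac{10794080521}{20640288}\right) + 18182 = - \frac{47060646743}{20640288} + 18182 = \frac{328221069673}{20640288}$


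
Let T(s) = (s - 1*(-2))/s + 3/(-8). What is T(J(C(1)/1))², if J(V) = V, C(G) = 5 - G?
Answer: 81/64 ≈ 1.2656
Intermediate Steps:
T(s) = -3/8 + (2 + s)/s (T(s) = (s + 2)/s + 3*(-⅛) = (2 + s)/s - 3/8 = -3/8 + (2 + s)/s)
T(J(C(1)/1))² = (5/8 + 2/(((5 - 1*1)/1)))² = (5/8 + 2/(((5 - 1)*1)))² = (5/8 + 2/((4*1)))² = (5/8 + 2/4)² = (5/8 + 2*(¼))² = (5/8 + ½)² = (9/8)² = 81/64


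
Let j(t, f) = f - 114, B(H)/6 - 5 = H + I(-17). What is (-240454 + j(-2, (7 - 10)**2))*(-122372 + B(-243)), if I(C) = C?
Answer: 29805741218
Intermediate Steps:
B(H) = -72 + 6*H (B(H) = 30 + 6*(H - 17) = 30 + 6*(-17 + H) = 30 + (-102 + 6*H) = -72 + 6*H)
j(t, f) = -114 + f
(-240454 + j(-2, (7 - 10)**2))*(-122372 + B(-243)) = (-240454 + (-114 + (7 - 10)**2))*(-122372 + (-72 + 6*(-243))) = (-240454 + (-114 + (-3)**2))*(-122372 + (-72 - 1458)) = (-240454 + (-114 + 9))*(-122372 - 1530) = (-240454 - 105)*(-123902) = -240559*(-123902) = 29805741218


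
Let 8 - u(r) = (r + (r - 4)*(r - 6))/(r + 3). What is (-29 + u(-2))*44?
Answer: -2948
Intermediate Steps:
u(r) = 8 - (r + (-6 + r)*(-4 + r))/(3 + r) (u(r) = 8 - (r + (r - 4)*(r - 6))/(r + 3) = 8 - (r + (-4 + r)*(-6 + r))/(3 + r) = 8 - (r + (-6 + r)*(-4 + r))/(3 + r))
(-29 + u(-2))*44 = (-29 - 2*(17 - 1*(-2))/(3 - 2))*44 = (-29 - 2*(17 + 2)/1)*44 = (-29 - 2*1*19)*44 = (-29 - 38)*44 = -67*44 = -2948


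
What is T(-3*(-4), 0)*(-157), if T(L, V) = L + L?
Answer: -3768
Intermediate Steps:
T(L, V) = 2*L
T(-3*(-4), 0)*(-157) = (2*(-3*(-4)))*(-157) = (2*12)*(-157) = 24*(-157) = -3768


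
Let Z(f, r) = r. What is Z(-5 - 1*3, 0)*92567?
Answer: 0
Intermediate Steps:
Z(-5 - 1*3, 0)*92567 = 0*92567 = 0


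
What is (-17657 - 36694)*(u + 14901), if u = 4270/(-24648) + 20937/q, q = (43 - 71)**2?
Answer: -93321996117471/115024 ≈ -8.1133e+8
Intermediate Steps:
q = 784 (q = (-28)**2 = 784)
u = 9155491/345072 (u = 4270/(-24648) + 20937/784 = 4270*(-1/24648) + 20937*(1/784) = -2135/12324 + 2991/112 = 9155491/345072 ≈ 26.532)
(-17657 - 36694)*(u + 14901) = (-17657 - 36694)*(9155491/345072 + 14901) = -54351*5151073363/345072 = -93321996117471/115024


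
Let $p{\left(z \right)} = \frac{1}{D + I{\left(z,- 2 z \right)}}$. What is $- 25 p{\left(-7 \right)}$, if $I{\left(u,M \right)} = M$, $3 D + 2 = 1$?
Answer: $- \frac{75}{41} \approx -1.8293$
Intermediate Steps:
$D = - \frac{1}{3}$ ($D = - \frac{2}{3} + \frac{1}{3} \cdot 1 = - \frac{2}{3} + \frac{1}{3} = - \frac{1}{3} \approx -0.33333$)
$p{\left(z \right)} = \frac{1}{- \frac{1}{3} - 2 z}$
$- 25 p{\left(-7 \right)} = - 25 \left(- \frac{3}{1 + 6 \left(-7\right)}\right) = - 25 \left(- \frac{3}{1 - 42}\right) = - 25 \left(- \frac{3}{-41}\right) = - 25 \left(\left(-3\right) \left(- \frac{1}{41}\right)\right) = \left(-25\right) \frac{3}{41} = - \frac{75}{41}$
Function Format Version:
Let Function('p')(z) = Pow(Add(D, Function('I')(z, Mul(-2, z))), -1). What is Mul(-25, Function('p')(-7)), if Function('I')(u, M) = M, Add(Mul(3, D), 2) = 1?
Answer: Rational(-75, 41) ≈ -1.8293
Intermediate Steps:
D = Rational(-1, 3) (D = Add(Rational(-2, 3), Mul(Rational(1, 3), 1)) = Add(Rational(-2, 3), Rational(1, 3)) = Rational(-1, 3) ≈ -0.33333)
Function('p')(z) = Pow(Add(Rational(-1, 3), Mul(-2, z)), -1)
Mul(-25, Function('p')(-7)) = Mul(-25, Mul(-3, Pow(Add(1, Mul(6, -7)), -1))) = Mul(-25, Mul(-3, Pow(Add(1, -42), -1))) = Mul(-25, Mul(-3, Pow(-41, -1))) = Mul(-25, Mul(-3, Rational(-1, 41))) = Mul(-25, Rational(3, 41)) = Rational(-75, 41)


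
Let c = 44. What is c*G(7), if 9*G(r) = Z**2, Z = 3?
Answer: 44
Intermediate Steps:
G(r) = 1 (G(r) = (1/9)*3**2 = (1/9)*9 = 1)
c*G(7) = 44*1 = 44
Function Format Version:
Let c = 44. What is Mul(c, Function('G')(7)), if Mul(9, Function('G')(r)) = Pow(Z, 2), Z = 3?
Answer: 44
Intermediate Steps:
Function('G')(r) = 1 (Function('G')(r) = Mul(Rational(1, 9), Pow(3, 2)) = Mul(Rational(1, 9), 9) = 1)
Mul(c, Function('G')(7)) = Mul(44, 1) = 44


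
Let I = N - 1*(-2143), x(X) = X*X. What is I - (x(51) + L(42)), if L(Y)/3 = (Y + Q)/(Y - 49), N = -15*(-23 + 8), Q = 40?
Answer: -1385/7 ≈ -197.86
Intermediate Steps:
x(X) = X²
N = 225 (N = -15*(-15) = 225)
L(Y) = 3*(40 + Y)/(-49 + Y) (L(Y) = 3*((Y + 40)/(Y - 49)) = 3*((40 + Y)/(-49 + Y)) = 3*(40 + Y)/(-49 + Y))
I = 2368 (I = 225 - 1*(-2143) = 225 + 2143 = 2368)
I - (x(51) + L(42)) = 2368 - (51² + 3*(40 + 42)/(-49 + 42)) = 2368 - (2601 + 3*82/(-7)) = 2368 - (2601 + 3*(-⅐)*82) = 2368 - (2601 - 246/7) = 2368 - 1*17961/7 = 2368 - 17961/7 = -1385/7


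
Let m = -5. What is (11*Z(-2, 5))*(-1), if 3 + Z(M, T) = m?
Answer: 88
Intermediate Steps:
Z(M, T) = -8 (Z(M, T) = -3 - 5 = -8)
(11*Z(-2, 5))*(-1) = (11*(-8))*(-1) = -88*(-1) = 88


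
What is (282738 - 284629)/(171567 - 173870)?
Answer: 1891/2303 ≈ 0.82110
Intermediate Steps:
(282738 - 284629)/(171567 - 173870) = -1891/(-2303) = -1891*(-1/2303) = 1891/2303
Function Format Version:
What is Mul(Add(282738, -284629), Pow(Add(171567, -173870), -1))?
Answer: Rational(1891, 2303) ≈ 0.82110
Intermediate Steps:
Mul(Add(282738, -284629), Pow(Add(171567, -173870), -1)) = Mul(-1891, Pow(-2303, -1)) = Mul(-1891, Rational(-1, 2303)) = Rational(1891, 2303)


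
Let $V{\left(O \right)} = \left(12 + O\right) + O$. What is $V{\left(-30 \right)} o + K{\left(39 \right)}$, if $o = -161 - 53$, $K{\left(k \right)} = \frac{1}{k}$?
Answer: $\frac{400609}{39} \approx 10272.0$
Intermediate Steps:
$V{\left(O \right)} = 12 + 2 O$
$o = -214$ ($o = -161 - 53 = -214$)
$V{\left(-30 \right)} o + K{\left(39 \right)} = \left(12 + 2 \left(-30\right)\right) \left(-214\right) + \frac{1}{39} = \left(12 - 60\right) \left(-214\right) + \frac{1}{39} = \left(-48\right) \left(-214\right) + \frac{1}{39} = 10272 + \frac{1}{39} = \frac{400609}{39}$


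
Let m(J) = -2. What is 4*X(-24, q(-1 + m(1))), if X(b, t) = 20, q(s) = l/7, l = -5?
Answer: 80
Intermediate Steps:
q(s) = -5/7
4*X(-24, q(-1 + m(1))) = 4*20 = 80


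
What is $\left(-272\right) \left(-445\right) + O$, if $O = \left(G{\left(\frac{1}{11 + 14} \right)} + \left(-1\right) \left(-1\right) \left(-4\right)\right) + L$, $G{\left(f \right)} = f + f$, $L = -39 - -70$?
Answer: $\frac{3026677}{25} \approx 1.2107 \cdot 10^{5}$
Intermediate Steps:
$L = 31$ ($L = -39 + 70 = 31$)
$G{\left(f \right)} = 2 f$
$O = \frac{677}{25}$ ($O = \left(\frac{2}{11 + 14} + \left(-1\right) \left(-1\right) \left(-4\right)\right) + 31 = \left(\frac{2}{25} + 1 \left(-4\right)\right) + 31 = \left(2 \cdot \frac{1}{25} - 4\right) + 31 = \left(\frac{2}{25} - 4\right) + 31 = - \frac{98}{25} + 31 = \frac{677}{25} \approx 27.08$)
$\left(-272\right) \left(-445\right) + O = \left(-272\right) \left(-445\right) + \frac{677}{25} = 121040 + \frac{677}{25} = \frac{3026677}{25}$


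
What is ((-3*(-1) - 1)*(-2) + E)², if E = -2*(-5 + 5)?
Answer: 16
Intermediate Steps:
E = 0 (E = -2*0 = 0)
((-3*(-1) - 1)*(-2) + E)² = ((-3*(-1) - 1)*(-2) + 0)² = ((3 - 1)*(-2) + 0)² = (2*(-2) + 0)² = (-4 + 0)² = (-4)² = 16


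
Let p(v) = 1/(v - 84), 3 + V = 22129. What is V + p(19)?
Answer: 1438189/65 ≈ 22126.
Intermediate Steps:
V = 22126 (V = -3 + 22129 = 22126)
p(v) = 1/(-84 + v)
V + p(19) = 22126 + 1/(-84 + 19) = 22126 + 1/(-65) = 22126 - 1/65 = 1438189/65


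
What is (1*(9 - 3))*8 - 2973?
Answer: -2925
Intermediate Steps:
(1*(9 - 3))*8 - 2973 = (1*6)*8 - 2973 = 6*8 - 2973 = 48 - 2973 = -2925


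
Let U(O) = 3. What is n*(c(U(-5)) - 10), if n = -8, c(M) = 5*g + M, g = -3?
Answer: 176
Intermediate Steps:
c(M) = -15 + M (c(M) = 5*(-3) + M = -15 + M)
n*(c(U(-5)) - 10) = -8*((-15 + 3) - 10) = -8*(-12 - 10) = -8*(-22) = 176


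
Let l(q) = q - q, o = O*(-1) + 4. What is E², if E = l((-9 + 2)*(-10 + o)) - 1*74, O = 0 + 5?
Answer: 5476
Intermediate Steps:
O = 5
o = -1 (o = 5*(-1) + 4 = -5 + 4 = -1)
l(q) = 0
E = -74 (E = 0 - 1*74 = 0 - 74 = -74)
E² = (-74)² = 5476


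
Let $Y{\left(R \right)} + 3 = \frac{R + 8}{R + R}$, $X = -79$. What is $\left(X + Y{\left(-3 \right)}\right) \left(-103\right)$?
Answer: $\frac{51191}{6} \approx 8531.8$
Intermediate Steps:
$Y{\left(R \right)} = -3 + \frac{8 + R}{2 R}$ ($Y{\left(R \right)} = -3 + \frac{R + 8}{R + R} = -3 + \frac{8 + R}{2 R}$)
$\left(X + Y{\left(-3 \right)}\right) \left(-103\right) = \left(-79 - \left(\frac{5}{2} - \frac{4}{-3}\right)\right) \left(-103\right) = \left(-79 + \left(- \frac{5}{2} + 4 \left(- \frac{1}{3}\right)\right)\right) \left(-103\right) = \left(-79 - \frac{23}{6}\right) \left(-103\right) = \left(- \frac{497}{6}\right) \left(-103\right) = \frac{51191}{6}$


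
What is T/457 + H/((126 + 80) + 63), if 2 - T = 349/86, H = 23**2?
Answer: 20743145/10572238 ≈ 1.9620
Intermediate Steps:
H = 529
T = -177/86 (T = 2 - 349/86 = -177/86 ≈ -2.0581)
T/457 + H/((126 + 80) + 63) = -177/86/457 + 529/((126 + 80) + 63) = -177/86*1/457 + 529/(206 + 63) = -177/39302 + 529/269 = 20743145/10572238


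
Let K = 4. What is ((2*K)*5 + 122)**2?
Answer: 26244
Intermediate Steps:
((2*K)*5 + 122)**2 = ((2*4)*5 + 122)**2 = (8*5 + 122)**2 = (40 + 122)**2 = 162**2 = 26244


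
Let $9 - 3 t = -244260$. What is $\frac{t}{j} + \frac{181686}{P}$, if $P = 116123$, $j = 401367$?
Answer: $\frac{27459282597}{15535980047} \approx 1.7675$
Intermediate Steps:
$t = 81423$ ($t = 3 - -81420 = 3 + 81420 = 81423$)
$\frac{t}{j} + \frac{181686}{P} = \frac{81423}{401367} + \frac{181686}{116123} = 81423 \cdot \frac{1}{401367} + 181686 \cdot \frac{1}{116123} = \frac{27141}{133789} + \frac{181686}{116123} = \frac{27459282597}{15535980047}$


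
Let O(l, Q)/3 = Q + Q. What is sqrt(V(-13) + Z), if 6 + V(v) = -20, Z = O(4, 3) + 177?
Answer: 13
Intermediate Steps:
O(l, Q) = 6*Q (O(l, Q) = 3*(Q + Q) = 3*(2*Q) = 6*Q)
Z = 195 (Z = 6*3 + 177 = 18 + 177 = 195)
V(v) = -26 (V(v) = -6 - 20 = -26)
sqrt(V(-13) + Z) = sqrt(-26 + 195) = sqrt(169) = 13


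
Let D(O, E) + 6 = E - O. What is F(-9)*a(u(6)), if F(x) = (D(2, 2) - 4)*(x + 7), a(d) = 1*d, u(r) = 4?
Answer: 80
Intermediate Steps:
D(O, E) = -6 + E - O (D(O, E) = -6 + (E - O) = -6 + E - O)
a(d) = d
F(x) = -70 - 10*x (F(x) = ((-6 + 2 - 1*2) - 4)*(x + 7) = ((-6 + 2 - 2) - 4)*(7 + x) = (-6 - 4)*(7 + x) = -10*(7 + x) = -70 - 10*x)
F(-9)*a(u(6)) = (-70 - 10*(-9))*4 = (-70 + 90)*4 = 20*4 = 80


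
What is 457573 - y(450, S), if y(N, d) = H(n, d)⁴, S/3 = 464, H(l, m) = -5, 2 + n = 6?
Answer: 456948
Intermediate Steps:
n = 4 (n = -2 + 6 = 4)
S = 1392 (S = 3*464 = 1392)
y(N, d) = 625 (y(N, d) = (-5)⁴ = 625)
457573 - y(450, S) = 457573 - 1*625 = 457573 - 625 = 456948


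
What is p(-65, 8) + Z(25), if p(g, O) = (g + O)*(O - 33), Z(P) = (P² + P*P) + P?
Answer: 2700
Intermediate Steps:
Z(P) = P + 2*P² (Z(P) = (P² + P²) + P = 2*P² + P = P + 2*P²)
p(g, O) = (-33 + O)*(O + g) (p(g, O) = (O + g)*(-33 + O) = (-33 + O)*(O + g))
p(-65, 8) + Z(25) = (8² - 33*8 - 33*(-65) + 8*(-65)) + 25*(1 + 2*25) = (64 - 264 + 2145 - 520) + 25*(1 + 50) = 1425 + 25*51 = 1425 + 1275 = 2700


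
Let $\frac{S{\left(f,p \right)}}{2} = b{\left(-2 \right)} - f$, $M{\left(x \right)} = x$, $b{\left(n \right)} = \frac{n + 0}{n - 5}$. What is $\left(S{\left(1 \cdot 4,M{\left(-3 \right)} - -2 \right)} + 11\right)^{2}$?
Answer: $\frac{625}{49} \approx 12.755$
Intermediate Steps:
$b{\left(n \right)} = \frac{n}{-5 + n}$
$S{\left(f,p \right)} = \frac{4}{7} - 2 f$ ($S{\left(f,p \right)} = 2 \left(- \frac{2}{-5 - 2} - f\right) = 2 \left(- \frac{2}{-7} - f\right) = 2 \left(\left(-2\right) \left(- \frac{1}{7}\right) - f\right) = 2 \left(\frac{2}{7} - f\right) = \frac{4}{7} - 2 f$)
$\left(S{\left(1 \cdot 4,M{\left(-3 \right)} - -2 \right)} + 11\right)^{2} = \left(\left(\frac{4}{7} - 2 \cdot 1 \cdot 4\right) + 11\right)^{2} = \left(\left(\frac{4}{7} - 8\right) + 11\right)^{2} = \left(- \frac{52}{7} + 11\right)^{2} = \left(\frac{25}{7}\right)^{2} = \frac{625}{49}$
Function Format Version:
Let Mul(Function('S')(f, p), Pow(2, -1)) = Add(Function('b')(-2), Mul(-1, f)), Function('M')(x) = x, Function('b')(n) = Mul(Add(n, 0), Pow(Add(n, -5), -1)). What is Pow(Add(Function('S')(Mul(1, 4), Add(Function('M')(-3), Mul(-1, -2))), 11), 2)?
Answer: Rational(625, 49) ≈ 12.755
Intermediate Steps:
Function('b')(n) = Mul(n, Pow(Add(-5, n), -1))
Function('S')(f, p) = Add(Rational(4, 7), Mul(-2, f)) (Function('S')(f, p) = Mul(2, Add(Mul(-2, Pow(Add(-5, -2), -1)), Mul(-1, f))) = Mul(2, Add(Mul(-2, Pow(-7, -1)), Mul(-1, f))) = Mul(2, Add(Mul(-2, Rational(-1, 7)), Mul(-1, f))) = Mul(2, Add(Rational(2, 7), Mul(-1, f))) = Add(Rational(4, 7), Mul(-2, f)))
Pow(Add(Function('S')(Mul(1, 4), Add(Function('M')(-3), Mul(-1, -2))), 11), 2) = Pow(Add(Add(Rational(4, 7), Mul(-2, Mul(1, 4))), 11), 2) = Pow(Add(Add(Rational(4, 7), Mul(-2, 4)), 11), 2) = Pow(Add(Add(Rational(4, 7), -8), 11), 2) = Pow(Add(Rational(-52, 7), 11), 2) = Pow(Rational(25, 7), 2) = Rational(625, 49)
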